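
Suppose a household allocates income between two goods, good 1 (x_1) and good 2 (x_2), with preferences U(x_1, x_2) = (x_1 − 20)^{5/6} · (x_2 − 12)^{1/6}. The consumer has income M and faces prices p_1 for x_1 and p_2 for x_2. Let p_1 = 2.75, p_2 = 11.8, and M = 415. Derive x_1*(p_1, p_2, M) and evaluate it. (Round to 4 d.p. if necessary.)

This is Cobb-Douglas in (x_1−20, x_2−12): tangency gives 5/6·p_2·(x_2−12) = 1/6·p_1·(x_1−20).
After buying the subsistence bundle (20, 12), a share 5/6 of the remaining income goes to x_1: x_1* = 20 + 5/6·(M − 20p_1 − 12p_2)/p_1.
Discretionary income = 415 − 20·2.75 − 12·11.8 = 218.4; x_1* = 20 + 5/6·218.4/2.75 = 86.1818.

x_1* = 86.1818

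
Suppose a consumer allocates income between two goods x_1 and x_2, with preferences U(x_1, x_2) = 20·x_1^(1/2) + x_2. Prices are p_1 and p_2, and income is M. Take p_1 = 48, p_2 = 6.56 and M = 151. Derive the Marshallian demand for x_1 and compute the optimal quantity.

x_1* = 1.8678

Utility is quasi-linear in x_2; the FOC for x_1 is 10/√x_1 = p_1/p_2.
Solve: √x_1 = 10·p_2/p_1, so x_1*(p_1,p_2) = (10·p_2/p_1)², and x_2* = (M − p_1·x_1*)/p_2.
Plugging in: x_1* = (10·6.56/48)² = 1.8678.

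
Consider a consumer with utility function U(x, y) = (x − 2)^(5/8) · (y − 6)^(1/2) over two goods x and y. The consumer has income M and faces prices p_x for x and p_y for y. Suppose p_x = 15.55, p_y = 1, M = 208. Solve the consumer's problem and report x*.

x* = 8.1058

MRS = (5/4)·(y−6)/(x−2). Tangency with p_x/p_y gives y−6 = (4/5)·(p_x/p_y)·(x−2).
Substituting into the budget: x* = 2 + 5/9·(M − 2·p_x − 6·p_y)/p_x, and y* = 6 + 4/9·(…)/p_y.
Discretionary income = 208 − 2·15.55 − 6·1 = 170.9; x* = 2 + 5/9·170.9/15.55 = 8.1058.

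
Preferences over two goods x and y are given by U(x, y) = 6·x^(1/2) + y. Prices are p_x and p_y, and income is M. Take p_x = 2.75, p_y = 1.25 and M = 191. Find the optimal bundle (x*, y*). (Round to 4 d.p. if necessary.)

Solve: √x = 3·p_y/p_x, so x*(p_x,p_y) = (3·p_y/p_x)², and y* = (M − p_x·x*)/p_y.
Plugging in: x* = (3·1.25/2.75)² = 1.8595, y* = 148.7091.

x* = 1.8595, y* = 148.7091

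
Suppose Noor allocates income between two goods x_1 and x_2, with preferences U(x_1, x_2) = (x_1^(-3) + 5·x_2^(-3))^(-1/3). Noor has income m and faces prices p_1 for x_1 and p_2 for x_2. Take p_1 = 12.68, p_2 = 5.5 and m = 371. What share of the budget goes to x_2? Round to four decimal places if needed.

share on x_2 = 0.4442

MU_x_1 ∝ x_1^(-4), MU_x_2 ∝ 5·x_2^(-4), so MRS = (1/5)·(x_2/x_1)^(4) = p_1/p_2.
Hence x_2/x_1 = (5·p_1/p_2)^(1/(4)), i.e. raised to the 0.25 power.
Substitute x_2 = (x_2/x_1)·x_1 into the budget: x_1* = m/(p_1 + p_2·(x_2/x_1)).
Numerically x_2/x_1 = 1.842602, so x_1* = 371/(12.68 + 5.5·1.842602) = 16.2617 and x_2* = 1.842602·16.2617 = 29.9639.
Expenditure on x_2: 5.5·29.9639 = 164.8014; share = 0.4442.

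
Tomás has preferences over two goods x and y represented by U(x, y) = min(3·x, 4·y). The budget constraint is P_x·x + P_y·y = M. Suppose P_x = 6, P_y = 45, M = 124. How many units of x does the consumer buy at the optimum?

x* = 3.1195

Leontief preferences: the optimum is at the kink where x/4 = y/3, i.e. y = (3/4)·x.
Budget: P_x·x + P_y·(3/4)·x = M, so (4·P_x + 3·P_y)·x = 4·M.
Demand: x*(P_x,P_y,M) = 4·M/(4·P_x + 3·P_y), y* = 3·M/(4·P_x + 3·P_y).
Here 4·6 + 3·45 = 159, giving x* = 3.1195.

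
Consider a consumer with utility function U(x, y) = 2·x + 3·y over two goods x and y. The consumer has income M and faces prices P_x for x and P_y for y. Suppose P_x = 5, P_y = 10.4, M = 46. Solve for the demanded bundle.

x* = 9.2, y* = 0

x gives more utility per dollar, so spend all income on x: x* = M/P_x, y* = 0.
Numerically: x* = 9.2, y* = 0.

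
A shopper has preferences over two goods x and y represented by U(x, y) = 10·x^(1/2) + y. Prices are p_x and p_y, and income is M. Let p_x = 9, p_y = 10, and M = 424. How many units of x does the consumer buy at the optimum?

Set MRS = p_x/p_y: 5·x^(−1/2) = p_x/p_y.
Solve: √x = 5·p_y/p_x, so x*(p_x,p_y) = (5·p_y/p_x)², and y* = (M − p_x·x*)/p_y.
Plugging in: x* = (5·10/9)² = 30.8642.

x* = 30.8642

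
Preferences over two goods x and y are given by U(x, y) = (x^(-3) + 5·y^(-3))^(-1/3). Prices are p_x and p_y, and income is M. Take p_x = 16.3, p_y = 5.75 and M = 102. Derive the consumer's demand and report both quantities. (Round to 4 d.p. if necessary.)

MU_x ∝ x^(-4), MU_y ∝ 5·y^(-4), so MRS = (1/5)·(y/x)^(4) = p_x/p_y.
Hence y/x = (5·p_x/p_y)^(1/(4)), i.e. raised to the 0.25 power.
With the ratio pinned down, the budget gives x* = M/(p_x + p_y·(y/x)) and y* = (y/x)·x*.
Numerically y/x = 1.940316, so x* = 102/(16.3 + 5.75·1.940316) = 3.7149 and y* = 1.940316·3.7149 = 7.2081.

x* = 3.7149, y* = 7.2081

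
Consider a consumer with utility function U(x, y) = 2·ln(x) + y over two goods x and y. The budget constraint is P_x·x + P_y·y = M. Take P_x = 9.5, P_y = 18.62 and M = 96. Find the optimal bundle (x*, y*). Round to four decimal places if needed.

MU_x = 2/x, MU_y = 1. Tangency: 2/x = P_x/P_y.
So x*(P_x,P_y) = 2·P_y/P_x, independent of income; and y* = (M − 2·P_y)/P_y.
At the given prices: x* = 2·18.62/9.5 = 3.92, and y* = 3.1557.

x* = 3.92, y* = 3.1557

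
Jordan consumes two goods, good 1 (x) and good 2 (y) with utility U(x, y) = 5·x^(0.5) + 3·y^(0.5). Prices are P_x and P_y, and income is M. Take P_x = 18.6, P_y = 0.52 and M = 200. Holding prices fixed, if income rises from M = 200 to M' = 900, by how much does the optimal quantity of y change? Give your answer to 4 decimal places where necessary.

Δy* = 1249.1472

From the CES first-order condition, (5/3)·(y/x)^(0.5) = P_x/P_y.
Solve for the ratio: y/x = [(3/5)·P_x/P_y]^(2).
With the ratio pinned down, the budget gives x* = M/(P_x + P_y·(y/x)) and y* = (y/x)·x*.
Numerically y/x = 460.597633, so x* = 200/(18.6 + 0.52·460.597633) = 0.7749 and y* = 460.597633·0.7749 = 356.8992.
At M' = 900: y* = 1606.0464. Change: 1606.0464 − 356.8992 = 1249.1472.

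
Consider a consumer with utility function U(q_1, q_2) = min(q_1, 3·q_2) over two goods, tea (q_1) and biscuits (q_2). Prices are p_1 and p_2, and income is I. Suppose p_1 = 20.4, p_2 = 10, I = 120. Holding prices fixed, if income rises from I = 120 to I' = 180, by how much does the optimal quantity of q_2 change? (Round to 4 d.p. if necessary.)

Leontief preferences: the optimum is at the kink where q_1/3 = q_2/1, i.e. q_2 = (1/3)·q_1.
Budget: p_1·q_1 + p_2·(1/3)·q_1 = I, so (3·p_1 + p_2)·q_1 = 3·I.
Demand: q_1*(p_1,p_2,I) = 3·I/(3·p_1 + p_2), q_2* = I/(3·p_1 + p_2).
Here 3·20.4 + 10 = 71.2, giving q_2* = 1.6854.
At I' = 180: q_2* = 2.5281. Change: 2.5281 − 1.6854 = 0.8427.

Δq_2* = 0.8427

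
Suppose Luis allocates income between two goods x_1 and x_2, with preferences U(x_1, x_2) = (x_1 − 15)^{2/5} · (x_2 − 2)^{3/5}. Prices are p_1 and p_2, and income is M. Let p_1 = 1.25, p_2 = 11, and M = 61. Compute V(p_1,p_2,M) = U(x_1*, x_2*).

V = 2.2415

After buying the subsistence bundle (15, 2), a share 0.4 of the remaining income goes to x_1: x_1* = 15 + 0.4·(M − 15p_1 − 2p_2)/p_1.
Discretionary income = 61 − 15·1.25 − 2·11 = 20.25; x_1* = 15 + 0.4·20.25/1.25 = 21.48; x_2* = 2 + 0.6·20.25/11 = 3.1045.
Utility at the optimum: U(21.48, 3.1045) = 2.2415.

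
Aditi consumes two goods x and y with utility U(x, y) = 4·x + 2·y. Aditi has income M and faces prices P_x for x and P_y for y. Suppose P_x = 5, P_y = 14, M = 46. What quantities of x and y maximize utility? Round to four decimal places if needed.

Linear utility — the consumer picks whichever good has higher MU/price: 4/5 = 0.8 vs 2/14 = 0.1429.
x gives more utility per dollar, so spend all income on x: x* = M/P_x, y* = 0.
Numerically: x* = 9.2, y* = 0.

x* = 9.2, y* = 0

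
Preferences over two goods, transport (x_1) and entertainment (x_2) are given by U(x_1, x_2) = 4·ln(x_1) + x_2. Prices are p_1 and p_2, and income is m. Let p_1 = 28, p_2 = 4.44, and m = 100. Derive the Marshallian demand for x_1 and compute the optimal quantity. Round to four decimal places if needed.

x_1* = 0.6343

MU_x_1 = 4/x_1, MU_x_2 = 1. Tangency: 4/x_1 = p_1/p_2.
So x_1*(p_1,p_2) = 4·p_2/p_1, independent of income; and x_2* = (m − 4·p_2)/p_2.
At the given prices: x_1* = 4·4.44/28 = 0.6343.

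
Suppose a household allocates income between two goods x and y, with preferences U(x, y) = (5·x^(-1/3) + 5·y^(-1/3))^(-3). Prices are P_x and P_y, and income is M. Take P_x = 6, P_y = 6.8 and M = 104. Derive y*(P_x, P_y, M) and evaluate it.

MU_x ∝ 5·x^(-4/3), MU_y ∝ 5·y^(-4/3), so MRS = (y/x)^(4/3) = P_x/P_y.
Solve for the ratio: y/x = [P_x/P_y]^(0.75).
With the ratio pinned down, the budget gives x* = M/(P_x + P_y·(y/x)) and y* = (y/x)·x*.
Numerically y/x = 0.910399, so x* = 104/(6 + 6.8·0.910399) = 8.5311 and y* = 0.910399·8.5311 = 7.7667.

y* = 7.7667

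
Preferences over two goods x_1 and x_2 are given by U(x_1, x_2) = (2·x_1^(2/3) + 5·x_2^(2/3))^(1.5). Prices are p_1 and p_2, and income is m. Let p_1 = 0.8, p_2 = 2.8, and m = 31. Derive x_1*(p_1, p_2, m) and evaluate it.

x_1* = 17.0291

Numerically x_2/x_1 = 0.364431, so x_1* = 31/(0.8 + 2.8·0.364431) = 17.0291.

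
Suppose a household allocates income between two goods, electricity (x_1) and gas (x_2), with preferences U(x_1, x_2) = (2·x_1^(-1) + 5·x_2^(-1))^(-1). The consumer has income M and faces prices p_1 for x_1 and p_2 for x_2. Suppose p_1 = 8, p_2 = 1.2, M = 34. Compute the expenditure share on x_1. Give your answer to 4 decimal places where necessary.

share on x_1 = 0.6202

From the CES first-order condition, (2/5)·(x_2/x_1)^(2) = p_1/p_2.
Solve for the ratio: x_2/x_1 = [(5/2)·p_1/p_2]^(0.5).
With the ratio pinned down, the budget gives x_1* = M/(p_1 + p_2·(x_2/x_1)) and x_2* = (x_2/x_1)·x_1*.
Numerically x_2/x_1 = 4.082483, so x_1* = 34/(8 + 1.2·4.082483) = 2.6359 and x_2* = 4.082483·2.6359 = 10.7609.
Expenditure on x_1: 8·2.6359 = 21.0869; share = 0.6202.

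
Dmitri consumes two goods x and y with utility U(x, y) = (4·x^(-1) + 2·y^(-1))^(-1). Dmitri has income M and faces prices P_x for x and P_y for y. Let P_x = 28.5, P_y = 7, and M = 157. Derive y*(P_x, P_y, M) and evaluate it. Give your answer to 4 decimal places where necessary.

y* = 5.8202

MU_x ∝ 4·x^(-2), MU_y ∝ 2·y^(-2), so MRS = 2·(y/x)^(2) = P_x/P_y.
Hence y/x = ((1/2)·P_x/P_y)^(1/(2)), i.e. raised to the 0.5 power.
Substitute y = (y/x)·x into the budget: x* = M/(P_x + P_y·(y/x)).
Numerically y/x = 1.426785, so x* = 157/(28.5 + 7·1.426785) = 4.0792 and y* = 1.426785·4.0792 = 5.8202.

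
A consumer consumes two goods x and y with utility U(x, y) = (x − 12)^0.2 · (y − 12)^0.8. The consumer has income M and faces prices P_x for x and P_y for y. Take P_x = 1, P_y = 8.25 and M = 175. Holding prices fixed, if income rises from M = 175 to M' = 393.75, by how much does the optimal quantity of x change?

Δx* = 43.75

This is Cobb-Douglas in (x−12, y−12): tangency gives 0.2·P_y·(y−12) = 0.8·P_x·(x−12).
Substituting into the budget: x* = 12 + 0.2·(M − 12·P_x − 12·P_y)/P_x, and y* = 12 + 0.8·(…)/P_y.
Discretionary income = 175 − 12·1 − 12·8.25 = 64; x* = 12 + 0.2·64/1 = 24.8.
At M' = 393.75: x* = 68.55. Change: 68.55 − 24.8 = 43.75.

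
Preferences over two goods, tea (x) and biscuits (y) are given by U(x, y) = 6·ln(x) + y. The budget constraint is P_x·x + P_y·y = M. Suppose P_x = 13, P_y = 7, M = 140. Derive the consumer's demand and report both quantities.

x* = 3.2308, y* = 14

Set MRS = P_x/P_y: (6/x)/1 = P_x/P_y.
So x*(P_x,P_y) = 6·P_y/P_x, independent of income; and y* = (M − 6·P_y)/P_y.
At the given prices: x* = 6·7/13 = 3.2308, and y* = 14.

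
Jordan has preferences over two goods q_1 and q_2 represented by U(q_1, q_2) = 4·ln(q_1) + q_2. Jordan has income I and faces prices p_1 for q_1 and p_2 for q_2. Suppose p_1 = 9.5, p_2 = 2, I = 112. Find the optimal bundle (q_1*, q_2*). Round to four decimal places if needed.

MU_q_1 = 4/q_1, MU_q_2 = 1. Tangency: 4/q_1 = p_1/p_2.
So q_1*(p_1,p_2) = 4·p_2/p_1, independent of income; and q_2* = (I − 4·p_2)/p_2.
At the given prices: q_1* = 4·2/9.5 = 0.8421, and q_2* = 52.

q_1* = 0.8421, q_2* = 52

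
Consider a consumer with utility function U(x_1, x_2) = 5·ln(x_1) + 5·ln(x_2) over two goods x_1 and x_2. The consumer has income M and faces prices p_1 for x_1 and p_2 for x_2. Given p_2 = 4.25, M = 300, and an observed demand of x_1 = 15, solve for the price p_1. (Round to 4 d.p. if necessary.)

MU_x_1/MU_x_2 = (5·x_2)/(5·x_1); tangency sets this equal to p_1/p_2.
So 5·p_2·x_2 = 5·p_1·x_1; combined with the budget, a share 0.5 of income goes to x_1.
Demand: x_1*(p_1,p_2,M) = 0.5·M/p_1 and x_2* = 0.5·M/p_2.
Set x_1* = 15 in the demand function and solve for p_1: p_1 = 10.

p_1 = 10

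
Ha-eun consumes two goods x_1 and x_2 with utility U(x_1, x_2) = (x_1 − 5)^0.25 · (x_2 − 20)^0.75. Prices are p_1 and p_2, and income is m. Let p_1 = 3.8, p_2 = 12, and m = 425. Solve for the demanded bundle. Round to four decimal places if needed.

This is Cobb-Douglas in (x_1−5, x_2−20): tangency gives 0.25·p_2·(x_2−20) = 0.75·p_1·(x_1−5).
Substituting into the budget: x_1* = 5 + 0.25·(m − 5·p_1 − 20·p_2)/p_1, and x_2* = 20 + 0.75·(…)/p_2.
Discretionary income = 425 − 5·3.8 − 20·12 = 166; x_1* = 5 + 0.25·166/3.8 = 15.9211; x_2* = 20 + 0.75·166/12 = 30.375.

x_1* = 15.9211, x_2* = 30.375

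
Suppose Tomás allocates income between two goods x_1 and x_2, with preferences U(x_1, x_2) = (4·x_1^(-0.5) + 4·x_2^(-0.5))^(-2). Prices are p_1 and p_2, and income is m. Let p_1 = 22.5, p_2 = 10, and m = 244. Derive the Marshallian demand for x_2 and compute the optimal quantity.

MRS = MU_x_1/MU_x_2 = (x_2/x_1)^(1.5). Set equal to p_1/p_2.
Solve for the ratio: x_2/x_1 = [p_1/p_2]^(2/3).
Substitute x_2 = (x_2/x_1)·x_1 into the budget: x_1* = m/(p_1 + p_2·(x_2/x_1)).
Numerically x_2/x_1 = 1.717071, so x_1* = 244/(22.5 + 10·1.717071) = 6.1506 and x_2* = 1.717071·6.1506 = 10.5611.

x_2* = 10.5611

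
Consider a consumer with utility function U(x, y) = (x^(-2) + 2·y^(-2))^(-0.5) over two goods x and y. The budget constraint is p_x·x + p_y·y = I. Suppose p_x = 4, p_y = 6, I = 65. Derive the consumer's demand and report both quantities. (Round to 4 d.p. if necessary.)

From the CES first-order condition, (1/2)·(y/x)^(3) = p_x/p_y.
Hence y/x = (2·p_x/p_y)^(1/(3)), i.e. raised to the 1/3 power.
Substitute y = (y/x)·x into the budget: x* = I/(p_x + p_y·(y/x)).
Numerically y/x = 1.100642, so x* = 65/(4 + 6·1.100642) = 6.1298 and y* = 1.100642·6.1298 = 6.7468.

x* = 6.1298, y* = 6.7468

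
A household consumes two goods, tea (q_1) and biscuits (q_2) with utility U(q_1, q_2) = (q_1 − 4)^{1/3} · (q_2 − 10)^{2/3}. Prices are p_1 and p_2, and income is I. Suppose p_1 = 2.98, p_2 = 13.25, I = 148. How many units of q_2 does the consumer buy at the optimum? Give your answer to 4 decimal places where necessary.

q_2* = 10.1801

Let q_1' = q_1−4, q_2' = q_2−10. MRS = (1/2)·q_2'/q_1' = p_1/p_2.
After buying the subsistence bundle (4, 10), a share 1/3 of the remaining income goes to q_1: q_1* = 4 + 1/3·(I − 4p_1 − 10p_2)/p_1.
Discretionary income = 148 − 4·2.98 − 10·13.25 = 3.58; q_2* = 10 + 2/3·3.58/13.25 = 10.1801.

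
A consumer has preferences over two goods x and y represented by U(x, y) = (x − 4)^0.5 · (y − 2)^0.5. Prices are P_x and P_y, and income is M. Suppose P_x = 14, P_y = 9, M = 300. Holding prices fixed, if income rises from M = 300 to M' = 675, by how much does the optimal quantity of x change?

Substituting into the budget: x* = 4 + 0.5·(M − 4·P_x − 2·P_y)/P_x, and y* = 2 + 0.5·(…)/P_y.
Discretionary income = 300 − 4·14 − 2·9 = 226; x* = 4 + 0.5·226/14 = 12.0714.
At M' = 675: x* = 25.4643. Change: 25.4643 − 12.0714 = 13.3929.

Δx* = 13.3929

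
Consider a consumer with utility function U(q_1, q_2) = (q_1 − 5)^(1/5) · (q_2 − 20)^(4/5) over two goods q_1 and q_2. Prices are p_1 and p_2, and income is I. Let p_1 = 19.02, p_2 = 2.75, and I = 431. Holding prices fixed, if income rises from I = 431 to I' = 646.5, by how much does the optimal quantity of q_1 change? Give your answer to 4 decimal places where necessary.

Δq_1* = 2.266

MRS = (1/4)·(q_2−20)/(q_1−5). Tangency with p_1/p_2 gives q_2−20 = 4·(p_1/p_2)·(q_1−5).
After buying the subsistence bundle (5, 20), a share 0.2 of the remaining income goes to q_1: q_1* = 5 + 0.2·(I − 5p_1 − 20p_2)/p_1.
Discretionary income = 431 − 5·19.02 − 20·2.75 = 280.9; q_1* = 5 + 0.2·280.9/19.02 = 7.9537.
At I' = 646.5: q_1* = 10.2198. Change: 10.2198 − 7.9537 = 2.266.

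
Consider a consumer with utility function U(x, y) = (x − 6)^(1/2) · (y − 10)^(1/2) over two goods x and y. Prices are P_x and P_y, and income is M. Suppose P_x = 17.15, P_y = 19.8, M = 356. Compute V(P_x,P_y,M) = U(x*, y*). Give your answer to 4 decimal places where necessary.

V = 1.4951

Let x' = x−6, y' = y−10. MRS = y'/x' = P_x/P_y.
After buying the subsistence bundle (6, 10), a share 0.5 of the remaining income goes to x: x* = 6 + 0.5·(M − 6P_x − 10P_y)/P_x.
Discretionary income = 356 − 6·17.15 − 10·19.8 = 55.1; x* = 6 + 0.5·55.1/17.15 = 7.6064; y* = 10 + 0.5·55.1/19.8 = 11.3914.
Utility at the optimum: U(7.6064, 11.3914) = 1.4951.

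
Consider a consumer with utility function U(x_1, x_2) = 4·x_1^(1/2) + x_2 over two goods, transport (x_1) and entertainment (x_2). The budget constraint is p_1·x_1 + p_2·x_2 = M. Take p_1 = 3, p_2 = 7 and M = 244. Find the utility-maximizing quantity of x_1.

x_1* = 21.7778

Set MRS = p_1/p_2: 2·x_1^(−1/2) = p_1/p_2.
Thus x_1* = (2·p_2/p_1)² — independent of M — with the rest of income spent on x_2.
Plugging in: x_1* = (2·7/3)² = 21.7778.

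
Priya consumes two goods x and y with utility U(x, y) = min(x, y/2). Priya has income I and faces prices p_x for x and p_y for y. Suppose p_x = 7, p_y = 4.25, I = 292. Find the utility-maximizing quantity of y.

Leontief preferences: the optimum is at the kink where x/1 = y/2, i.e. y = 2·x.
Budget: p_x·x + p_y·2·x = I, so (p_x + 2·p_y)·x = I.
Demand: x*(p_x,p_y,I) = I/(p_x + 2·p_y), y* = 2·I/(p_x + 2·p_y).
Here 7 + 2·4.25 = 15.5, giving y* = 37.6774.

y* = 37.6774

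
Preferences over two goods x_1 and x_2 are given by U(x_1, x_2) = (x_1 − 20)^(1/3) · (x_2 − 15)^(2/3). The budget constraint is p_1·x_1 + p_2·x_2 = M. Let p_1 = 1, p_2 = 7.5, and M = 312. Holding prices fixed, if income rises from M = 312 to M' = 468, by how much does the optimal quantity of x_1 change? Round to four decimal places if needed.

MRS = (1/2)·(x_2−15)/(x_1−20). Tangency with p_1/p_2 gives x_2−15 = 2·(p_1/p_2)·(x_1−20).
Substituting into the budget: x_1* = 20 + 1/3·(M − 20·p_1 − 15·p_2)/p_1, and x_2* = 15 + 2/3·(…)/p_2.
Discretionary income = 312 − 20·1 − 15·7.5 = 179.5; x_1* = 20 + 1/3·179.5/1 = 79.8333.
At M' = 468: x_1* = 131.8333. Change: 131.8333 − 79.8333 = 52.

Δx_1* = 52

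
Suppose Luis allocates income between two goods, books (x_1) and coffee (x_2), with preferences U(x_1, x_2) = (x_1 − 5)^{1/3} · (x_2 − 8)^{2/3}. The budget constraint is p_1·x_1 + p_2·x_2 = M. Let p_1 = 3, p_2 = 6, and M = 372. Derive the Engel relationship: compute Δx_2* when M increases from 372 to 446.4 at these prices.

Δx_2* = 8.2667

After buying the subsistence bundle (5, 8), a share 1/3 of the remaining income goes to x_1: x_1* = 5 + 1/3·(M − 5p_1 − 8p_2)/p_1.
Discretionary income = 372 − 5·3 − 8·6 = 309; x_2* = 8 + 2/3·309/6 = 42.3333.
At M' = 446.4: x_2* = 50.6. Change: 50.6 − 42.3333 = 8.2667.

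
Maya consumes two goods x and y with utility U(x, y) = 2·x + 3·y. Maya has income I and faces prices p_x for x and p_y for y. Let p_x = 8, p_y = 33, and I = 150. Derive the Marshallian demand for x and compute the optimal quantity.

x* = 18.75

Perfect substitutes: compare marginal utility per dollar. 2/p_x vs 3/p_y → 0.25 vs 0.0909.
x gives more utility per dollar, so spend all income on x: x* = I/p_x, y* = 0.
Numerically: x* = 18.75, y* = 0.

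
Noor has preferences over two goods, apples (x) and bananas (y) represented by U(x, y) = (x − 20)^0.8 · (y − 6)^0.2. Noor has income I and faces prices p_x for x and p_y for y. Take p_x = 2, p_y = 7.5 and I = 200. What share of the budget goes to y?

share on y = 0.34

Substituting into the budget: x* = 20 + 0.8·(I − 20·p_x − 6·p_y)/p_x, and y* = 6 + 0.2·(…)/p_y.
Discretionary income = 200 − 20·2 − 6·7.5 = 115; x* = 20 + 0.8·115/2 = 66; y* = 6 + 0.2·115/7.5 = 9.0667.
Expenditure on y: 7.5·9.0667 = 68; share = 0.34.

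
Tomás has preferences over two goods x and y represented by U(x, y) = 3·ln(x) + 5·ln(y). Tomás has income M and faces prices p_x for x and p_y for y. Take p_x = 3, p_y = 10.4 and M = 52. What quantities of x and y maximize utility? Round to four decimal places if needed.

x* = 6.5, y* = 3.125

Tangency: MRS = (3/5)·y/x = p_x/p_y.
So 3·p_y·y = 5·p_x·x; combined with the budget, a share 0.375 of income goes to x.
Demand: x*(p_x,p_y,M) = 0.375·M/p_x and y* = 0.625·M/p_y.
At p_x=3, p_y=10.4, M=52: x* = 0.375·52/3 = 6.5, y* = 3.125.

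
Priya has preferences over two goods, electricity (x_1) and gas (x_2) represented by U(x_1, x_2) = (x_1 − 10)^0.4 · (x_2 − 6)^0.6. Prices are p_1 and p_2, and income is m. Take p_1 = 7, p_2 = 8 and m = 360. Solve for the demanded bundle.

x_1* = 23.8286, x_2* = 24.15

This is Cobb-Douglas in (x_1−10, x_2−6): tangency gives 0.4·p_2·(x_2−6) = 0.6·p_1·(x_1−10).
Substituting into the budget: x_1* = 10 + 0.4·(m − 10·p_1 − 6·p_2)/p_1, and x_2* = 6 + 0.6·(…)/p_2.
Discretionary income = 360 − 10·7 − 6·8 = 242; x_1* = 10 + 0.4·242/7 = 23.8286; x_2* = 6 + 0.6·242/8 = 24.15.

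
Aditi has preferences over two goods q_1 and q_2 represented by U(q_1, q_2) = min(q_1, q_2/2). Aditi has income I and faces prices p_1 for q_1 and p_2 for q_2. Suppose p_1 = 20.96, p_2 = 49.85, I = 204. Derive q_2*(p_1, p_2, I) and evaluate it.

q_2* = 3.3814

Leontief preferences: the optimum is at the kink where q_1/1 = q_2/2, i.e. q_2 = 2·q_1.
Budget: p_1·q_1 + p_2·2·q_1 = I, so (p_1 + 2·p_2)·q_1 = I.
Demand: q_1*(p_1,p_2,I) = I/(p_1 + 2·p_2), q_2* = 2·I/(p_1 + 2·p_2).
Here 20.96 + 2·49.85 = 120.66, giving q_2* = 3.3814.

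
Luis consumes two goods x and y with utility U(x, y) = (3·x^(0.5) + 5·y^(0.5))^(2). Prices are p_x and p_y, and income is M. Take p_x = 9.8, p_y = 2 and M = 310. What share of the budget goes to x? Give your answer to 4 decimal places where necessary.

From the CES first-order condition, (3/5)·(y/x)^(0.5) = p_x/p_y.
Hence y/x = ((5/3)·p_x/p_y)^(1/(0.5)), i.e. raised to the 2 power.
With the ratio pinned down, the budget gives x* = M/(p_x + p_y·(y/x)) and y* = (y/x)·x*.
Numerically y/x = 66.694444, so x* = 310/(9.8 + 2·66.694444) = 2.165 and y* = 66.694444·2.165 = 144.3916.
Expenditure on x: 9.8·2.165 = 21.2167; share = 0.0684.

share on x = 0.0684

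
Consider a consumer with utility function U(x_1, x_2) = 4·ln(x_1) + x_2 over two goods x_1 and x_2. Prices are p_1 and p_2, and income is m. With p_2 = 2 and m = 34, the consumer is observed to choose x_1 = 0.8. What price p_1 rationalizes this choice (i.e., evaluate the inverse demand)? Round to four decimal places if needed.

p_1 = 10

MU_x_1 = 4/x_1, MU_x_2 = 1. Tangency: 4/x_1 = p_1/p_2.
So x_1*(p_1,p_2) = 4·p_2/p_1, independent of income; and x_2* = (m − 4·p_2)/p_2.
Set x_1* = 0.8 in the demand function and solve for p_1: p_1 = 10.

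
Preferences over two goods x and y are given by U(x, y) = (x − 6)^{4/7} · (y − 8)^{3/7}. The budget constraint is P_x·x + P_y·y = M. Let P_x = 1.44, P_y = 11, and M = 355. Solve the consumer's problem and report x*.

x* = 108.5238

This is Cobb-Douglas in (x−6, y−8): tangency gives 4/7·P_y·(y−8) = 3/7·P_x·(x−6).
Substituting into the budget: x* = 6 + 4/7·(M − 6·P_x − 8·P_y)/P_x, and y* = 8 + 3/7·(…)/P_y.
Discretionary income = 355 − 6·1.44 − 8·11 = 258.36; x* = 6 + 4/7·258.36/1.44 = 108.5238.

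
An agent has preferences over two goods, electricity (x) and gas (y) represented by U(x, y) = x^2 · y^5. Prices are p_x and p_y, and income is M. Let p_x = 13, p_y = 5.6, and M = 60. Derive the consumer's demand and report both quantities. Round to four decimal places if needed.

MU_x/MU_y = (2·y)/(5·x); tangency sets this equal to p_x/p_y.
So 2·p_y·y = 5·p_x·x; combined with the budget, a share 2/7 of income goes to x.
Demand: x*(p_x,p_y,M) = 2/7·M/p_x and y* = 5/7·M/p_y.
At p_x=13, p_y=5.6, M=60: x* = 2/7·60/13 = 1.3187, y* = 7.6531.

x* = 1.3187, y* = 7.6531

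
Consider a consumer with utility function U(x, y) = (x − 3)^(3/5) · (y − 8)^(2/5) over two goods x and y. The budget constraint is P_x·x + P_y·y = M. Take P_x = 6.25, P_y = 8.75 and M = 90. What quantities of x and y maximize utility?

x* = 3.12, y* = 8.0571

MRS = (3/2)·(y−8)/(x−3). Tangency with P_x/P_y gives y−8 = (2/3)·(P_x/P_y)·(x−3).
After buying the subsistence bundle (3, 8), a share 0.6 of the remaining income goes to x: x* = 3 + 0.6·(M − 3P_x − 8P_y)/P_x.
Discretionary income = 90 − 3·6.25 − 8·8.75 = 1.25; x* = 3 + 0.6·1.25/6.25 = 3.12; y* = 8 + 0.4·1.25/8.75 = 8.0571.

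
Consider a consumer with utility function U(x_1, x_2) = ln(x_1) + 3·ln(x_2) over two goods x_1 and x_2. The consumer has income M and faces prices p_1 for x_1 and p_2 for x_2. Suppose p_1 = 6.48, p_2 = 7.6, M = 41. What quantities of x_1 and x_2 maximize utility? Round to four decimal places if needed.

x_1* = 1.5818, x_2* = 4.0461

Demand: x_1*(p_1,p_2,M) = 0.25·M/p_1 and x_2* = 0.75·M/p_2.
At p_1=6.48, p_2=7.6, M=41: x_1* = 0.25·41/6.48 = 1.5818, x_2* = 4.0461.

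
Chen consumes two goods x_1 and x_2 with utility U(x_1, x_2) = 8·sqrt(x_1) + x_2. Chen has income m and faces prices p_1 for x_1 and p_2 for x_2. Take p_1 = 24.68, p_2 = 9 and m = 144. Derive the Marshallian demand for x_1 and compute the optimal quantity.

Plugging in: x_1* = (4·9/24.68)² = 2.1277.

x_1* = 2.1277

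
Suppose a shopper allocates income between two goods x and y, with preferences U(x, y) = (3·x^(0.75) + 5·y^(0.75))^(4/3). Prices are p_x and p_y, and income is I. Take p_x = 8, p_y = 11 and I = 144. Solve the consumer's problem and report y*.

y* = 9.7919

MU_x ∝ 3·x^(-0.25), MU_y ∝ 5·y^(-0.25), so MRS = (3/5)·(y/x)^(0.25) = p_x/p_y.
Hence y/x = ((5/3)·p_x/p_y)^(1/(0.25)), i.e. raised to the 4 power.
Substitute y = (y/x)·x into the budget: x* = I/(p_x + p_y·(y/x)).
Numerically y/x = 2.15866, so x* = 144/(8 + 11·2.15866) = 4.5361 and y* = 2.15866·4.5361 = 9.7919.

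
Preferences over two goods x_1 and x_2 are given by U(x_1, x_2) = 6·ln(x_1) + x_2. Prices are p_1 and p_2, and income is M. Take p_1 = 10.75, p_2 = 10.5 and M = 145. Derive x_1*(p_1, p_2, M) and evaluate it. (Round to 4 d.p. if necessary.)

x_1* = 5.8605

At the given prices: x_1* = 6·10.5/10.75 = 5.8605.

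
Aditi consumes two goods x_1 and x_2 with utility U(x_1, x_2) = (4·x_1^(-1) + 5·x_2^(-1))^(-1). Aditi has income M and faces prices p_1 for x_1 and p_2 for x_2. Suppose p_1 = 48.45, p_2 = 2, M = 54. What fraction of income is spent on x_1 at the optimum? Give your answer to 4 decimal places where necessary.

share on x_1 = 0.8149

With the ratio pinned down, the budget gives x_1* = M/(p_1 + p_2·(x_2/x_1)) and x_2* = (x_2/x_1)·x_1*.
Numerically x_2/x_1 = 5.50284, so x_1* = 54/(48.45 + 2·5.50284) = 0.9082 and x_2* = 5.50284·0.9082 = 4.9979.
Expenditure on x_1: 48.45·0.9082 = 44.0042; share = 0.8149.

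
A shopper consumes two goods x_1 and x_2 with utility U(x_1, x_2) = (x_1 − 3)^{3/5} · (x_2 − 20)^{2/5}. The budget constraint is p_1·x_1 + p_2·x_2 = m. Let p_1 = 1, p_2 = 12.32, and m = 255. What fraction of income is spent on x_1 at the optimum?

share on x_1 = 0.0249

Let x_1' = x_1−3, x_2' = x_2−20. MRS = (3/2)·x_2'/x_1' = p_1/p_2.
Substituting into the budget: x_1* = 3 + 0.6·(m − 3·p_1 − 20·p_2)/p_1, and x_2* = 20 + 0.4·(…)/p_2.
Discretionary income = 255 − 3·1 − 20·12.32 = 5.6; x_1* = 3 + 0.6·5.6/1 = 6.36; x_2* = 20 + 0.4·5.6/12.32 = 20.1818.
Expenditure on x_1: 1·6.36 = 6.36; share = 0.0249.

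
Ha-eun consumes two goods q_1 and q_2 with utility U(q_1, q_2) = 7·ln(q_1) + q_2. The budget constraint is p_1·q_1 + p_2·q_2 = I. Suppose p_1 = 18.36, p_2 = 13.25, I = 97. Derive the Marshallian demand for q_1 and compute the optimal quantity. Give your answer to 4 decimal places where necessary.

MU_q_1 = 7/q_1, MU_q_2 = 1. Tangency: 7/q_1 = p_1/p_2.
So q_1*(p_1,p_2) = 7·p_2/p_1, independent of income; and q_2* = (I − 7·p_2)/p_2.
At the given prices: q_1* = 7·13.25/18.36 = 5.0517.

q_1* = 5.0517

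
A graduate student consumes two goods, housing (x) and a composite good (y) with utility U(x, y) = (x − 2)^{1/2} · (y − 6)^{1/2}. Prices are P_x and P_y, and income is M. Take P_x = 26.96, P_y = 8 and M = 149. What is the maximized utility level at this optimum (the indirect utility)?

Let x' = x−2, y' = y−6. MRS = y'/x' = P_x/P_y.
After buying the subsistence bundle (2, 6), a share 0.5 of the remaining income goes to x: x* = 2 + 0.5·(M − 2P_x − 6P_y)/P_x.
Discretionary income = 149 − 2·26.96 − 6·8 = 47.08; x* = 2 + 0.5·47.08/26.96 = 2.8731; y* = 6 + 0.5·47.08/8 = 8.9425.
Utility at the optimum: U(2.8731, 8.9425) = 1.6029.

V = 1.6029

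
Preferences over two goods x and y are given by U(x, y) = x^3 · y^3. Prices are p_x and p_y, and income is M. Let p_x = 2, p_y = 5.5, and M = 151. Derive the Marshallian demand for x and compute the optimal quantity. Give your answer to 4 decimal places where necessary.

Tangency: MRS = y/x = p_x/p_y.
So 3·p_y·y = 3·p_x·x; combined with the budget, a share 0.5 of income goes to x.
Demand: x*(p_x,p_y,M) = 0.5·M/p_x and y* = 0.5·M/p_y.
At p_x=2, p_y=5.5, M=151: x* = 0.5·151/2 = 37.75.

x* = 37.75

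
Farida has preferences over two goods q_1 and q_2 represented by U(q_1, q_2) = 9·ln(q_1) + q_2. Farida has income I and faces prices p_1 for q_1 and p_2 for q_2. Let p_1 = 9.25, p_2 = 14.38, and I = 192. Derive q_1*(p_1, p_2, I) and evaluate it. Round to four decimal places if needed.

Set MRS = p_1/p_2: (9/q_1)/1 = p_1/p_2.
So q_1*(p_1,p_2) = 9·p_2/p_1, independent of income; and q_2* = (I − 9·p_2)/p_2.
At the given prices: q_1* = 9·14.38/9.25 = 13.9914.

q_1* = 13.9914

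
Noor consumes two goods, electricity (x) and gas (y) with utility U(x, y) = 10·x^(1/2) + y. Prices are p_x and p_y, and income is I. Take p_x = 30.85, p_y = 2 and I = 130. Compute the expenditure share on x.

share on x = 0.0249

MU_x = 5/√x, MU_y = 1. Tangency: 5/√x = p_x/p_y.
Solve: √x = 5·p_y/p_x, so x*(p_x,p_y) = (5·p_y/p_x)², and y* = (I − p_x·x*)/p_y.
Plugging in: x* = (5·2/30.85)² = 0.1051, y* = 63.3793.
Expenditure on x: 30.85·0.1051 = 3.2415; share = 0.0249.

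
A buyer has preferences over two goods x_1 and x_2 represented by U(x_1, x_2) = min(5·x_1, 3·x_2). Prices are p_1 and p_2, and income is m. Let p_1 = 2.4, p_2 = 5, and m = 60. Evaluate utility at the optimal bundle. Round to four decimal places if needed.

V = 27.9503

With perfect complements, no substitution: consume in ratio x_1:x_2 = 3:5.
Budget: p_1·x_1 + p_2·(5/3)·x_1 = m, so (3·p_1 + 5·p_2)·x_1 = 3·m.
Demand: x_1*(p_1,p_2,m) = 3·m/(3·p_1 + 5·p_2), x_2* = 5·m/(3·p_1 + 5·p_2).
Here 3·2.4 + 5·5 = 32.2, giving x_1* = 5.5901 and x_2* = 9.3168.
Utility at the optimum: U(5.5901, 9.3168) = 27.9503.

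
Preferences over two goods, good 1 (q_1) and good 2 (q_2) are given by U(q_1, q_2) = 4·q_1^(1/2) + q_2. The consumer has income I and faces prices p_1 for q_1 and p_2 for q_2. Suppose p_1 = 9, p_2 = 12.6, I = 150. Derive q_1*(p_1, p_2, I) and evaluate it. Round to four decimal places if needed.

MU_q_1 = 2/√q_1, MU_q_2 = 1. Tangency: 2/√q_1 = p_1/p_2.
Thus q_1* = (2·p_2/p_1)² — independent of I — with the rest of income spent on q_2.
Plugging in: q_1* = (2·12.6/9)² = 7.84.

q_1* = 7.84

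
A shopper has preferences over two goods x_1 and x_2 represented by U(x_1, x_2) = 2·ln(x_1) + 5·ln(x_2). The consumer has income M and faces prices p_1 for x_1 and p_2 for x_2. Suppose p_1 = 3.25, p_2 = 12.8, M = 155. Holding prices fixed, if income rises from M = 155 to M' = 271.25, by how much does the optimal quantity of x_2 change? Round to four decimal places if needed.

Δx_2* = 6.4872

MU_x_1/MU_x_2 = (2·x_2)/(5·x_1); tangency sets this equal to p_1/p_2.
So 2·p_2·x_2 = 5·p_1·x_1; combined with the budget, a share 2/7 of income goes to x_1.
Demand: x_1*(p_1,p_2,M) = 2/7·M/p_1 and x_2* = 5/7·M/p_2.
At p_1=3.25, p_2=12.8, M=155: x_2* = 5/7·155/12.8 = 8.6496.
At M' = 271.25: x_2* = 15.1367. Change: 15.1367 − 8.6496 = 6.4872.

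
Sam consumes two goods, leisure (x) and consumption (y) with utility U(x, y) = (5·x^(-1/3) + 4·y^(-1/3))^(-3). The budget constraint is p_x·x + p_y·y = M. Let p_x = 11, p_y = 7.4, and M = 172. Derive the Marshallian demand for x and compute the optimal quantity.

x* = 8.8537

From the CES first-order condition, (5/4)·(y/x)^(4/3) = p_x/p_y.
Solve for the ratio: y/x = [(4/5)·p_x/p_y]^(0.75).
Substitute y = (y/x)·x into the budget: x* = M/(p_x + p_y·(y/x)).
Numerically y/x = 1.138776, so x* = 172/(11 + 7.4·1.138776) = 8.8537.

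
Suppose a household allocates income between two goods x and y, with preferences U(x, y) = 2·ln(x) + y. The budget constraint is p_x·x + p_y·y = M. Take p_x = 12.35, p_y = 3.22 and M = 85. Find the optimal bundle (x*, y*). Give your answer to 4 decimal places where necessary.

x* = 0.5215, y* = 24.3975

MU_x = 2/x, MU_y = 1. Tangency: 2/x = p_x/p_y.
So x*(p_x,p_y) = 2·p_y/p_x, independent of income; and y* = (M − 2·p_y)/p_y.
At the given prices: x* = 2·3.22/12.35 = 0.5215, and y* = 24.3975.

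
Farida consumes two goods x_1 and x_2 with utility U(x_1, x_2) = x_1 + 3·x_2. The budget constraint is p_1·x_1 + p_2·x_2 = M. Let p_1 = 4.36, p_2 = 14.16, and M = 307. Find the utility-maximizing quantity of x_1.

x_1* = 70.4128

x_1 gives more utility per dollar, so spend all income on x_1: x_1* = M/p_1, x_2* = 0.
Numerically: x_1* = 70.4128, x_2* = 0.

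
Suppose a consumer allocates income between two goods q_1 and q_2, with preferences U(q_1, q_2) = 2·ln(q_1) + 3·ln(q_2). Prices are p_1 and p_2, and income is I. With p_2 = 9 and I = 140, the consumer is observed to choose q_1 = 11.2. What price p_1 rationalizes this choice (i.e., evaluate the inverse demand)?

The MRS is (2/3)·q_2/q_1. Set MRS = p_1/p_2.
Rearranging, p_2·q_2 = (3/2)·p_1·q_1. Substituting into the budget gives p_1·q_1·(1 + (3/2)) = I.
Demand: q_1*(p_1,p_2,I) = 0.4·I/p_1 and q_2* = 0.6·I/p_2.
Set q_1* = 11.2 in the demand function and solve for p_1: p_1 = 5.

p_1 = 5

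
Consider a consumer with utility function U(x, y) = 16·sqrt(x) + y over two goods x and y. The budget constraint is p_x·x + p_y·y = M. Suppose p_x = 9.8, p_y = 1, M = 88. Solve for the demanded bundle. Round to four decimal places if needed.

Plugging in: x* = (8·1/9.8)² = 0.6664, y* = 81.4694.

x* = 0.6664, y* = 81.4694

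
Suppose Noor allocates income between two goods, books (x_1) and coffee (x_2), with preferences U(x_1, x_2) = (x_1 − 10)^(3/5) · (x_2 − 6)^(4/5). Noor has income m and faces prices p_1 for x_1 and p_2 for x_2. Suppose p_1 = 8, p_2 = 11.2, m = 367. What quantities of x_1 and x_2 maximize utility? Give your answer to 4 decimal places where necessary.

x_1* = 21.775, x_2* = 17.2143

This is Cobb-Douglas in (x_1−10, x_2−6): tangency gives 0.6·p_2·(x_2−6) = 0.8·p_1·(x_1−10).
After buying the subsistence bundle (10, 6), a share 3/7 of the remaining income goes to x_1: x_1* = 10 + 3/7·(m − 10p_1 − 6p_2)/p_1.
Discretionary income = 367 − 10·8 − 6·11.2 = 219.8; x_1* = 10 + 3/7·219.8/8 = 21.775; x_2* = 6 + 4/7·219.8/11.2 = 17.2143.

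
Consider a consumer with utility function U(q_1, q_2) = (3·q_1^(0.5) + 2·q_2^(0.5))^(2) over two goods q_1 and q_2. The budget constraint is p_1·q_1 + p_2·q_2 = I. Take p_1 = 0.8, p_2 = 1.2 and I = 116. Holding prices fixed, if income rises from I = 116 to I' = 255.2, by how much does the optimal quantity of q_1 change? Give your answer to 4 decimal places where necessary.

MU_q_1 ∝ 3·q_1^(-0.5), MU_q_2 ∝ 2·q_2^(-0.5), so MRS = (3/2)·(q_2/q_1)^(0.5) = p_1/p_2.
Hence q_2/q_1 = ((2/3)·p_1/p_2)^(1/(0.5)), i.e. raised to the 2 power.
With the ratio pinned down, the budget gives q_1* = I/(p_1 + p_2·(q_2/q_1)) and q_2* = (q_2/q_1)·q_1*.
Numerically q_2/q_1 = 0.197531, so q_1* = 116/(0.8 + 1.2·0.197531) = 111.8571.
At I' = 255.2: q_1* = 246.0857. Change: 246.0857 − 111.8571 = 134.2286.

Δq_1* = 134.2286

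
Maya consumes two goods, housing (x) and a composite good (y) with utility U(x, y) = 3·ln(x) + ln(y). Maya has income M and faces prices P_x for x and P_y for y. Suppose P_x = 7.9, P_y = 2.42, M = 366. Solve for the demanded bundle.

Tangency: MRS = 3·y/x = P_x/P_y.
Rearranging, P_y·y = (1/3)·P_x·x. Substituting into the budget gives P_x·x·(1 + (1/3)) = M.
Demand: x*(P_x,P_y,M) = 0.75·M/P_x and y* = 0.25·M/P_y.
At P_x=7.9, P_y=2.42, M=366: x* = 0.75·366/7.9 = 34.7468, y* = 37.8099.

x* = 34.7468, y* = 37.8099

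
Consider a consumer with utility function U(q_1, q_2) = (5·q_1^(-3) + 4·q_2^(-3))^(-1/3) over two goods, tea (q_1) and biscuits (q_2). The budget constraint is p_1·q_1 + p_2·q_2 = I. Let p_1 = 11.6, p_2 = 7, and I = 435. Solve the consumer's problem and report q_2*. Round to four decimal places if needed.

q_2* = 24.4238

MRS = MU_q_1/MU_q_2 = (5/4)·(q_2/q_1)^(4). Set equal to p_1/p_2.
Hence q_2/q_1 = ((4/5)·p_1/p_2)^(1/(4)), i.e. raised to the 0.25 power.
Substitute q_2 = (q_2/q_1)·q_1 into the budget: q_1* = I/(p_1 + p_2·(q_2/q_1)).
Numerically q_2/q_1 = 1.073032, so q_1* = 435/(11.6 + 7·1.073032) = 22.7615 and q_2* = 1.073032·22.7615 = 24.4238.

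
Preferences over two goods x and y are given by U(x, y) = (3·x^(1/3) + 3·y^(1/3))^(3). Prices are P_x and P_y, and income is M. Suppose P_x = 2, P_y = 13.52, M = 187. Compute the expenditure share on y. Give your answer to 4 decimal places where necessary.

share on y = 0.2778

Substitute y = (y/x)·x into the budget: x* = M/(P_x + P_y·(y/x)).
Numerically y/x = 0.056896, so x* = 187/(2 + 13.52·0.056896) = 67.5278 and y* = 0.056896·67.5278 = 3.842.
Expenditure on y: 13.52·3.842 = 51.9444; share = 0.2778.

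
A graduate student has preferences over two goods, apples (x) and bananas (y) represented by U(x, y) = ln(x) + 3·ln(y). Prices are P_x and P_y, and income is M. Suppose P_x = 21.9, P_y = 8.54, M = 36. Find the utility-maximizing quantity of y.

y* = 3.1616

MU_x/MU_y = (y)/(3·x); tangency sets this equal to P_x/P_y.
Rearranging, P_y·y = 3·P_x·x. Substituting into the budget gives P_x·x·(1 + 3) = M.
Demand: x*(P_x,P_y,M) = 0.25·M/P_x and y* = 0.75·M/P_y.
At P_x=21.9, P_y=8.54, M=36: y* = 0.75·36/8.54 = 3.1616.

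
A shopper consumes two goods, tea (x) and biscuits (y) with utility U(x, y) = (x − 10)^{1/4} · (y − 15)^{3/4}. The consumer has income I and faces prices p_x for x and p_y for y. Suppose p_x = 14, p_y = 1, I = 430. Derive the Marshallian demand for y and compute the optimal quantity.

y* = 221.25

Discretionary income = 430 − 10·14 − 15·1 = 275; y* = 15 + 0.75·275/1 = 221.25.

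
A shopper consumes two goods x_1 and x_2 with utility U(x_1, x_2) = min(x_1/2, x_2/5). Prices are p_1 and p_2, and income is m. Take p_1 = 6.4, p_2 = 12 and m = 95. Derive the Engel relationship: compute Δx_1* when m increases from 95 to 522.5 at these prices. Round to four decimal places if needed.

Δx_1* = 11.7445

With perfect complements, no substitution: consume in ratio x_1:x_2 = 2:5.
Budget: p_1·x_1 + p_2·(5/2)·x_1 = m, so (2·p_1 + 5·p_2)·x_1 = 2·m.
Demand: x_1*(p_1,p_2,m) = 2·m/(2·p_1 + 5·p_2), x_2* = 5·m/(2·p_1 + 5·p_2).
Here 2·6.4 + 5·12 = 72.8, giving x_1* = 2.6099.
At m' = 522.5: x_1* = 14.3544. Change: 14.3544 − 2.6099 = 11.7445.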